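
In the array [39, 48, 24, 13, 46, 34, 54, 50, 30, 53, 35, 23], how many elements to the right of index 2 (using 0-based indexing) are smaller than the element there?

The element at index 2 is 24.
Elements after it: 13, 46, 34, 54, 50, 30, 53, 35, 23
Those smaller than 24: 13, 23

2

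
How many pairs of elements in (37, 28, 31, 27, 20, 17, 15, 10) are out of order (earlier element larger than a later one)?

Count, for each position, how many later elements it exceeds:
37: 7
28: 5
31: 5
27: 4
20: 3
17: 2
15: 1
10: 0
Sum: 7 + 5 + 5 + 4 + 3 + 2 + 1 + 0 = 27

There are 27 out-of-order pairs.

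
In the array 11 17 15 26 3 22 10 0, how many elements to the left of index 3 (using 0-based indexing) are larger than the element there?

The element at index 3 is 26.
Elements before it: 11, 17, 15
None of them are larger than 26.

0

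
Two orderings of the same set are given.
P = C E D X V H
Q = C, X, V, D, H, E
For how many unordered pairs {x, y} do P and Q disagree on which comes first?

6 disagreeing pairs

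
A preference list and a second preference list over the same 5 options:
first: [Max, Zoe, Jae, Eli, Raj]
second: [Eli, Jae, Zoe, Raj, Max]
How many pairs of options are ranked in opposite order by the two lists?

Assign each item its position (1..5) in the first ordering, then rewrite the second ordering as that position sequence:
positions: Max→1, Zoe→2, Jae→3, Eli→4, Raj→5
second ordering as positions: [4, 3, 2, 5, 1]
Discordant pairs = inversions in this position sequence.
4: 3, 2, 1 → 3
3: 2, 1 → 2
2: 1 → 1
5: 1 → 1
1: 0
Total: 3 + 2 + 1 + 1 + 0 = 7

Pairs: 7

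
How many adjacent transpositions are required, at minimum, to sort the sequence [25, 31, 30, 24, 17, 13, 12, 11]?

26 adjacent swaps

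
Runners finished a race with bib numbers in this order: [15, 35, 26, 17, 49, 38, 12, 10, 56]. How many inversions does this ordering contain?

Count, for each position, how many later elements it exceeds:
15 → 12, 10 → 2
35 → 26, 17, 12, 10 → 4
26 → 17, 12, 10 → 3
17 → 12, 10 → 2
49 → 38, 12, 10 → 3
38 → 12, 10 → 2
12 → 10 → 1
10 → none → 0
56 → none → 0
Sum: 2 + 4 + 3 + 2 + 3 + 2 + 1 + 0 + 0 = 17

There are 17 inversions.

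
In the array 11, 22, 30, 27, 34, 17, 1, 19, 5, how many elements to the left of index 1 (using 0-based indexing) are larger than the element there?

The element at index 1 is 22.
Elements before it: 11
None of them are larger than 22.

0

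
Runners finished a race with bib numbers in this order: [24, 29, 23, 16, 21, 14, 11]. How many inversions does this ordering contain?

19 inversions

Count, for each position, how many later elements it exceeds:
24: 5
29: 5
23: 4
16: 2
21: 2
14: 1
11: 0
Sum: 5 + 5 + 4 + 2 + 2 + 1 + 0 = 19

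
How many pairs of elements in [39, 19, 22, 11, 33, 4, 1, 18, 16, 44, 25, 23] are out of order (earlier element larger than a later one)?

33 inversions

Sweep left to right; for each value list the smaller values that follow it:
39: 10
19: 5
22: 5
11: 2
33: 6
4: 1
1: 0
18: 1
16: 0
44: 2
25: 1
23: 0
Sum: 10 + 5 + 5 + 2 + 6 + 1 + 0 + 1 + 0 + 2 + 1 + 0 = 33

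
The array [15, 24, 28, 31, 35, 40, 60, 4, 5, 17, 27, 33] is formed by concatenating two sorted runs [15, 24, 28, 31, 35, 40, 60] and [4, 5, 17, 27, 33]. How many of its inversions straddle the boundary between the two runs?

Count, for every r in R, how many entries of L exceed r:
r = 4: 15, 24, 28, 31, 35, 40, 60 → 7
r = 5: 15, 24, 28, 31, 35, 40, 60 → 7
r = 17: 24, 28, 31, 35, 40, 60 → 6
r = 27: 28, 31, 35, 40, 60 → 5
r = 33: 35, 40, 60 → 3
Cross-inversions: 7 + 7 + 6 + 5 + 3 = 28

28 cross-inversions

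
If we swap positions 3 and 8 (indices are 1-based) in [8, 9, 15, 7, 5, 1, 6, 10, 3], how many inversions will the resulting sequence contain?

Positions 3 and 8 hold 15 and 10; after swapping, the array is [8, 9, 10, 7, 5, 1, 6, 15, 3].
Sweep left to right; for each value list the smaller values that follow it:
8: 5
9: 5
10: 5
7: 4
5: 2
1: 0
6: 1
15: 1
3: 0
Sum: 5 + 5 + 5 + 4 + 2 + 0 + 1 + 1 + 0 = 23

23 inversions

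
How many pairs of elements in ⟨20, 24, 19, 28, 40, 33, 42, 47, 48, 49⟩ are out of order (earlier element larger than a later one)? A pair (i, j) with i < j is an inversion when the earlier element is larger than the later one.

3

Count, for each position, how many later elements it exceeds:
20 → 19 → 1
24 → 19 → 1
19 → none → 0
28 → none → 0
40 → 33 → 1
33 → none → 0
42 → none → 0
47 → none → 0
48 → none → 0
49 → none → 0
Sum: 1 + 1 + 0 + 0 + 1 + 0 + 0 + 0 + 0 + 0 = 3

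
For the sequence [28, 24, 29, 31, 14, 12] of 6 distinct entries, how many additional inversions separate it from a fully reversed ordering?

5

Maximum inversions for 6 distinct elements is C(6, 2) = 6·5/2 = 15.
Current inversions — for each element, count later smaller elements:
28: 3
24: 2
29: 2
31: 2
14: 1
12: 0
Current total: 3 + 2 + 2 + 2 + 1 + 0 = 10
Shortfall: 15 − 10 = 5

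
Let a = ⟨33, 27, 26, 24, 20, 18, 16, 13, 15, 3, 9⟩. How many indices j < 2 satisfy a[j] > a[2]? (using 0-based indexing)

The element at index 2 is 26.
Elements before it: 33, 27
Those larger than 26: 33, 27

2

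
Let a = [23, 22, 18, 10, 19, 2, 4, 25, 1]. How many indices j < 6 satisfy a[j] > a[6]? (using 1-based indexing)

The element at index 6 is 2.
Elements before it: 23, 22, 18, 10, 19
Those larger than 2: 23, 22, 18, 10, 19

5 such elements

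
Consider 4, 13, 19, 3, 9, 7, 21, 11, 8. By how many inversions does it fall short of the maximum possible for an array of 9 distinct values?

Maximum inversions for 9 distinct elements is C(9, 2) = 9·8/2 = 36.
Current inversions — for each element, count later smaller elements:
4: 1
13: 5
19: 5
3: 0
9: 2
7: 0
21: 2
11: 1
8: 0
Current total: 1 + 5 + 5 + 0 + 2 + 0 + 2 + 1 + 0 = 16
Shortfall: 36 − 16 = 20

20 inversions short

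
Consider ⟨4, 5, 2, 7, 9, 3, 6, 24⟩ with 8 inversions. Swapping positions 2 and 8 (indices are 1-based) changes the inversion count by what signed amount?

Positions 2 and 8 hold 5 and 24; after swapping, the array is [4, 24, 2, 7, 9, 3, 6, 5].
For each element, count later entries that are smaller:
4 → 2, 3 → 2
24 → 2, 7, 9, 3, 6, 5 → 6
2 → none → 0
7 → 3, 6, 5 → 3
9 → 3, 6, 5 → 3
3 → none → 0
6 → 5 → 1
5 → none → 0
Sum: 2 + 6 + 0 + 3 + 3 + 0 + 1 + 0 = 15
Change: 15 − 8 = +7

+7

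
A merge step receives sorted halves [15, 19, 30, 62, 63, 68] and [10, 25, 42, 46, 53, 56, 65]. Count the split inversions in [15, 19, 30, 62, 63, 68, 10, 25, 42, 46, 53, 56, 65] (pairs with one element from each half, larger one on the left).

There are 23 cross-inversions.

Take each right-half value and tally the left-half values above it:
r = 10: 15, 19, 30, 62, 63, 68 → 6
r = 25: 30, 62, 63, 68 → 4
r = 42: 62, 63, 68 → 3
r = 46: 62, 63, 68 → 3
r = 53: 62, 63, 68 → 3
r = 56: 62, 63, 68 → 3
r = 65: 68 → 1
Cross-inversions: 6 + 4 + 3 + 3 + 3 + 3 + 1 = 23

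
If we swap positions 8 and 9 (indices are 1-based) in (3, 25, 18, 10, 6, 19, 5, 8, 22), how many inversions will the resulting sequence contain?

18 inversions

Positions 8 and 9 hold 8 and 22; after swapping, the array is [3, 25, 18, 10, 6, 19, 5, 22, 8].
Count, for each position, how many later elements it exceeds:
3: 0
25: 7
18: 4
10: 3
6: 1
19: 2
5: 0
22: 1
8: 0
Sum: 0 + 7 + 4 + 3 + 1 + 2 + 0 + 1 + 0 = 18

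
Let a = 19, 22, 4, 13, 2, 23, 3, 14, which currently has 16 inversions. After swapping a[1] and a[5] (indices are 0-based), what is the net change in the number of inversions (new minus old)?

Positions 1 and 5 hold 22 and 23; after swapping, the array is [19, 23, 4, 13, 2, 22, 3, 14].
Sweep left to right; for each value list the smaller values that follow it:
19 → 4, 13, 2, 3, 14 → 5
23 → 4, 13, 2, 22, 3, 14 → 6
4 → 2, 3 → 2
13 → 2, 3 → 2
2 → none → 0
22 → 3, 14 → 2
3 → none → 0
14 → none → 0
Sum: 5 + 6 + 2 + 2 + 0 + 2 + 0 + 0 = 17
Change: 17 − 16 = +1

+1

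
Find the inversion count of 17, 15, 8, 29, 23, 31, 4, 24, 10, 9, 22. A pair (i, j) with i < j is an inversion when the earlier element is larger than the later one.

29

For each element, count later entries that are smaller:
17: 5
15: 4
8: 1
29: 6
23: 4
31: 5
4: 0
24: 3
10: 1
9: 0
22: 0
Sum: 5 + 4 + 1 + 6 + 4 + 5 + 0 + 3 + 1 + 0 + 0 = 29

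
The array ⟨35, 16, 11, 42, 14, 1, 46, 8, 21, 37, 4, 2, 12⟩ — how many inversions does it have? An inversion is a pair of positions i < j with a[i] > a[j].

Out-of-order pairs: 48

For each element, count later entries that are smaller:
35 → 16, 11, 14, 1, 8, 21, 4, 2, 12 → 9
16 → 11, 14, 1, 8, 4, 2, 12 → 7
11 → 1, 8, 4, 2 → 4
42 → 14, 1, 8, 21, 37, 4, 2, 12 → 8
14 → 1, 8, 4, 2, 12 → 5
1 → none → 0
46 → 8, 21, 37, 4, 2, 12 → 6
8 → 4, 2 → 2
21 → 4, 2, 12 → 3
37 → 4, 2, 12 → 3
4 → 2 → 1
2 → none → 0
12 → none → 0
Sum: 9 + 7 + 4 + 8 + 5 + 0 + 6 + 2 + 3 + 3 + 1 + 0 + 0 = 48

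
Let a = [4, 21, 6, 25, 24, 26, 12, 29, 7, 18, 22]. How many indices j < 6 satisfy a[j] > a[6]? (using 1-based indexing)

0 such elements

The element at index 6 is 26.
Elements before it: 4, 21, 6, 25, 24
None of them are larger than 26.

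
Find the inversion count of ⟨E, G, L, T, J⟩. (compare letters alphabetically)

Inversions: 2

Inversion pairs (indices are 1-based):
(3,5): L > J
(4,5): T > J
That's 2 pairs.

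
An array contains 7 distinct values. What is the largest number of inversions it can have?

21

A reversed (strictly descending) arrangement makes every pair an inversion, giving C(7, 2) inversions.
C(7, 2) = 7·6/2 = 21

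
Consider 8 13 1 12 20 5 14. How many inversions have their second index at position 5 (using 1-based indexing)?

The element at index 5 is 20.
Elements before it: 8, 13, 1, 12
None of them are larger than 20.

0 such elements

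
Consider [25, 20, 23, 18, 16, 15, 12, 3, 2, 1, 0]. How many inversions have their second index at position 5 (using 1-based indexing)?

The element at index 5 is 16.
Elements before it: 25, 20, 23, 18
Those larger than 16: 25, 20, 23, 18

4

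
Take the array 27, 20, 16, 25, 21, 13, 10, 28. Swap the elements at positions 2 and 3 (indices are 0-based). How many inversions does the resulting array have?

Positions 2 and 3 hold 16 and 25; after swapping, the array is [27, 20, 25, 16, 21, 13, 10, 28].
Element-by-element contributions:
27 → 20, 25, 16, 21, 13, 10 → 6
20 → 16, 13, 10 → 3
25 → 16, 21, 13, 10 → 4
16 → 13, 10 → 2
21 → 13, 10 → 2
13 → 10 → 1
10 → none → 0
28 → none → 0
Sum: 6 + 3 + 4 + 2 + 2 + 1 + 0 + 0 = 18

18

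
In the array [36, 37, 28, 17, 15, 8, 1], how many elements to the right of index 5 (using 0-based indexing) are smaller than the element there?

1

The element at index 5 is 8.
Elements after it: 1
Those smaller than 8: 1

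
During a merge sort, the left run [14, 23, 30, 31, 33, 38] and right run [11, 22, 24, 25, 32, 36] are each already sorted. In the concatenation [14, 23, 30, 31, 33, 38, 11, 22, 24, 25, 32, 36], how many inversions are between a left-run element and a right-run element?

22 cross-inversions

For each element r of the right run, count left-run elements greater than r:
r = 11: 14, 23, 30, 31, 33, 38 → 6
r = 22: 23, 30, 31, 33, 38 → 5
r = 24: 30, 31, 33, 38 → 4
r = 25: 30, 31, 33, 38 → 4
r = 32: 33, 38 → 2
r = 36: 38 → 1
Cross-inversions: 6 + 5 + 4 + 4 + 2 + 1 = 22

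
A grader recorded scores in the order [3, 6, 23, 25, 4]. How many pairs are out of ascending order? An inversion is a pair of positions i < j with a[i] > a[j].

3

For each element, count later entries that are smaller:
3: 0
6: 1
23: 1
25: 1
4: 0
Sum: 0 + 1 + 1 + 1 + 0 = 3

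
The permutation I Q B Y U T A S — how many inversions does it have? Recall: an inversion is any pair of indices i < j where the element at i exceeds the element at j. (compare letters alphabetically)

Sweep left to right; for each value list the smaller values that follow it:
I → B, A → 2
Q → B, A → 2
B → A → 1
Y → U, T, A, S → 4
U → T, A, S → 3
T → A, S → 2
A → none → 0
S → none → 0
Sum: 2 + 2 + 1 + 4 + 3 + 2 + 0 + 0 = 14

14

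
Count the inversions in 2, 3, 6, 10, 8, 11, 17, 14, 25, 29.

Element-by-element contributions:
2 → none → 0
3 → none → 0
6 → none → 0
10 → 8 → 1
8 → none → 0
11 → none → 0
17 → 14 → 1
14 → none → 0
25 → none → 0
29 → none → 0
Sum: 0 + 0 + 0 + 1 + 0 + 0 + 1 + 0 + 0 + 0 = 2

2 inversions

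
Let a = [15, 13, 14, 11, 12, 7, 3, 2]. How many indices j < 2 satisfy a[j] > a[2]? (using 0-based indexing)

The element at index 2 is 14.
Elements before it: 15, 13
Those larger than 14: 15

1 such element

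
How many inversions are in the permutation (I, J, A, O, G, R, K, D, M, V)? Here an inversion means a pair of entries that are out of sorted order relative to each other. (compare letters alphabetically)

Count, for each position, how many later elements it exceeds:
I: 3
J: 3
A: 0
O: 4
G: 1
R: 3
K: 1
D: 0
M: 0
V: 0
Sum: 3 + 3 + 0 + 4 + 1 + 3 + 1 + 0 + 0 + 0 = 15

15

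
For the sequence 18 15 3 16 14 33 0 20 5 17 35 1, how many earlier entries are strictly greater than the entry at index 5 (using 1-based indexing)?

3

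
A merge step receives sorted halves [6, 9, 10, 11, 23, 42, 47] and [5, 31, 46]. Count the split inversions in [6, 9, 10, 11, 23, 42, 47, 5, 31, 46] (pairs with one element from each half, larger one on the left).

There are 10 split inversions.

Take each right-half value and tally the left-half values above it:
r = 5: 6, 9, 10, 11, 23, 42, 47 → 7
r = 31: 42, 47 → 2
r = 46: 47 → 1
Cross-inversions: 7 + 2 + 1 = 10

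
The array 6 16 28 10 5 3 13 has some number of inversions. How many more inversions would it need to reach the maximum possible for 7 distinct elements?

Maximum inversions for 7 distinct elements is C(7, 2) = 7·6/2 = 21.
Current inversions — for each element, count later smaller elements:
6: 2
16: 4
28: 4
10: 2
5: 1
3: 0
13: 0
Current total: 2 + 4 + 4 + 2 + 1 + 0 + 0 = 13
Shortfall: 21 − 13 = 8

8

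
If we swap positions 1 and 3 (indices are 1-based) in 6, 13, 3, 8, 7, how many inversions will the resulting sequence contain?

4

Positions 1 and 3 hold 6 and 3; after swapping, the array is [3, 13, 6, 8, 7].
Element-by-element contributions:
3 → none → 0
13 → 6, 8, 7 → 3
6 → none → 0
8 → 7 → 1
7 → none → 0
Sum: 0 + 3 + 0 + 1 + 0 = 4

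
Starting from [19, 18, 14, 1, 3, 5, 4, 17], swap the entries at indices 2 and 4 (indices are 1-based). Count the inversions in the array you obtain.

15 inversions

Positions 2 and 4 hold 18 and 1; after swapping, the array is [19, 1, 14, 18, 3, 5, 4, 17].
For each element, count later entries that are smaller:
19: 7
1: 0
14: 3
18: 4
3: 0
5: 1
4: 0
17: 0
Sum: 7 + 0 + 3 + 4 + 0 + 1 + 0 + 0 = 15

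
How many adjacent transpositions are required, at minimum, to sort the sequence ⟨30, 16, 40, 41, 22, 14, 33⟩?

The minimum number of adjacent swaps to sort an array equals its inversion count, since every such swap removes exactly one inversion.
Count inversions — for each element, later elements that are smaller:
30: 16, 22, 14 → 3
16: 14 → 1
40: 22, 14, 33 → 3
41: 22, 14, 33 → 3
22: 14 → 1
14: none → 0
33: none → 0
Total inversions: 3 + 1 + 3 + 3 + 1 + 0 + 0 = 11

11 swaps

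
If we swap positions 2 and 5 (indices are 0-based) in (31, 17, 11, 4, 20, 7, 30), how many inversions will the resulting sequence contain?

Positions 2 and 5 hold 11 and 7; after swapping, the array is [31, 17, 7, 4, 20, 11, 30].
Sweep left to right; for each value list the smaller values that follow it:
31: 6
17: 3
7: 1
4: 0
20: 1
11: 0
30: 0
Sum: 6 + 3 + 1 + 0 + 1 + 0 + 0 = 11

11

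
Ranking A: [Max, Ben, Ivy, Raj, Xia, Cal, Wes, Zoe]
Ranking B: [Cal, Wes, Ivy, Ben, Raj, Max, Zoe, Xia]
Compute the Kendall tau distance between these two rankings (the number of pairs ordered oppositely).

Assign each item its position (1..8) in the first ordering, then rewrite the second ordering as that position sequence:
positions: Max→1, Ben→2, Ivy→3, Raj→4, Xia→5, Cal→6, Wes→7, Zoe→8
second ordering as positions: [6, 7, 3, 2, 4, 1, 8, 5]
Discordant pairs = inversions in this position sequence.
6: 3, 2, 4, 1, 5 → 5
7: 3, 2, 4, 1, 5 → 5
3: 2, 1 → 2
2: 1 → 1
4: 1 → 1
1: 0
8: 5 → 1
5: 0
Total: 5 + 5 + 2 + 1 + 1 + 0 + 1 + 0 = 15

15 discordant pairs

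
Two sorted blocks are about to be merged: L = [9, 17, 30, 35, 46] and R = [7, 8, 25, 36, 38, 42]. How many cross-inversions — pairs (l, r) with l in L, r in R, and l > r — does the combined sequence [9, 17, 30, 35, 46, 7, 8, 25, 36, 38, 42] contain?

Take each right-half value and tally the left-half values above it:
r = 7: 9, 17, 30, 35, 46 → 5
r = 8: 9, 17, 30, 35, 46 → 5
r = 25: 30, 35, 46 → 3
r = 36: 46 → 1
r = 38: 46 → 1
r = 42: 46 → 1
Cross-inversions: 5 + 5 + 3 + 1 + 1 + 1 = 16

16 split inversions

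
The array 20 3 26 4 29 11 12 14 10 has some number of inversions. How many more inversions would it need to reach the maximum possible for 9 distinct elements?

Maximum inversions for 9 distinct elements is C(9, 2) = 9·8/2 = 36.
Current inversions — for each element, count later smaller elements:
20: 6
3: 0
26: 5
4: 0
29: 4
11: 1
12: 1
14: 1
10: 0
Current total: 6 + 0 + 5 + 0 + 4 + 1 + 1 + 1 + 0 = 18
Shortfall: 36 − 18 = 18

18 inversions short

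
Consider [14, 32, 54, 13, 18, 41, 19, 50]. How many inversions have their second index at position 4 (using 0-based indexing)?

2 such elements

The element at index 4 is 18.
Elements before it: 14, 32, 54, 13
Those larger than 18: 32, 54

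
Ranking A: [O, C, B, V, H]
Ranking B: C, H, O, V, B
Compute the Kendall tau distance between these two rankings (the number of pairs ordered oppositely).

5 discordant pairs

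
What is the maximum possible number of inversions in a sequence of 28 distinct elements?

There are 378 inversions.

The maximum occurs when the array is in strictly decreasing order: every one of the C(28, 2) pairs is inverted.
C(28, 2) = 28·27/2 = 378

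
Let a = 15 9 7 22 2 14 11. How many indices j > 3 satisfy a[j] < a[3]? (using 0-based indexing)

The element at index 3 is 22.
Elements after it: 2, 14, 11
Those smaller than 22: 2, 14, 11

3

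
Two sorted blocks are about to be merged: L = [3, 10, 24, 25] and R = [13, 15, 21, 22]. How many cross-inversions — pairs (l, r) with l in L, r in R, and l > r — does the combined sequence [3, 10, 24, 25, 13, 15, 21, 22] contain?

For each element r of the right run, count left-run elements greater than r:
r = 13: 24, 25 → 2
r = 15: 24, 25 → 2
r = 21: 24, 25 → 2
r = 22: 24, 25 → 2
Cross-inversions: 2 + 2 + 2 + 2 = 8

8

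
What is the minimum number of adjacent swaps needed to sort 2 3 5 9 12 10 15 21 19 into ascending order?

2

Each adjacent swap fixes exactly one inversion, so the minimum swap count equals the number of inversions.
Count inversions — for each element, later elements that are smaller:
2: none → 0
3: none → 0
5: none → 0
9: none → 0
12: 10 → 1
10: none → 0
15: none → 0
21: 19 → 1
19: none → 0
Total inversions: 0 + 0 + 0 + 0 + 1 + 0 + 0 + 1 + 0 = 2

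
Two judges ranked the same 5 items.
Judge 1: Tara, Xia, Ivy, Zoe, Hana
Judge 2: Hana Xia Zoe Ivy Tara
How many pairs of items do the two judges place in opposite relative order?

Assign each item its position (1..5) in the first ordering, then rewrite the second ordering as that position sequence:
positions: Tara→1, Xia→2, Ivy→3, Zoe→4, Hana→5
second ordering as positions: [5, 2, 4, 3, 1]
Discordant pairs = inversions in this position sequence.
5: 2, 4, 3, 1 → 4
2: 1 → 1
4: 3, 1 → 2
3: 1 → 1
1: 0
Total: 4 + 1 + 2 + 1 + 0 = 8

8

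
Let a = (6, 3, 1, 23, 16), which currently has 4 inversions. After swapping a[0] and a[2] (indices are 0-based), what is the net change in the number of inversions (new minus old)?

Positions 0 and 2 hold 6 and 1; after swapping, the array is [1, 3, 6, 23, 16].
For each element, count later entries that are smaller:
1: 0
3: 0
6: 0
23: 1
16: 0
Sum: 0 + 0 + 0 + 1 + 0 = 1
Change: 1 − 4 = -3

-3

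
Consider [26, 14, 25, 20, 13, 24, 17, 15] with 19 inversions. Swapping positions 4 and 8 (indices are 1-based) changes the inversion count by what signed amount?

-3

Positions 4 and 8 hold 20 and 15; after swapping, the array is [26, 14, 25, 15, 13, 24, 17, 20].
Count, for each position, how many later elements it exceeds:
26 → 14, 25, 15, 13, 24, 17, 20 → 7
14 → 13 → 1
25 → 15, 13, 24, 17, 20 → 5
15 → 13 → 1
13 → none → 0
24 → 17, 20 → 2
17 → none → 0
20 → none → 0
Sum: 7 + 1 + 5 + 1 + 0 + 2 + 0 + 0 = 16
Change: 16 − 19 = -3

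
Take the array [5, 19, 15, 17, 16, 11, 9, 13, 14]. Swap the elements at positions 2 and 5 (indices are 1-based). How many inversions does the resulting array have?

Positions 2 and 5 hold 19 and 16; after swapping, the array is [5, 16, 15, 17, 19, 11, 9, 13, 14].
For each element, count later entries that are smaller:
5: 0
16: 5
15: 4
17: 4
19: 4
11: 1
9: 0
13: 0
14: 0
Sum: 0 + 5 + 4 + 4 + 4 + 1 + 0 + 0 + 0 = 18

18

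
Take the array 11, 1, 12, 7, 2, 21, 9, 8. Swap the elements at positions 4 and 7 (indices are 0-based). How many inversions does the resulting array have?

14

Positions 4 and 7 hold 2 and 8; after swapping, the array is [11, 1, 12, 7, 8, 21, 9, 2].
For each element, count later entries that are smaller:
11 → 1, 7, 8, 9, 2 → 5
1 → none → 0
12 → 7, 8, 9, 2 → 4
7 → 2 → 1
8 → 2 → 1
21 → 9, 2 → 2
9 → 2 → 1
2 → none → 0
Sum: 5 + 0 + 4 + 1 + 1 + 2 + 1 + 0 = 14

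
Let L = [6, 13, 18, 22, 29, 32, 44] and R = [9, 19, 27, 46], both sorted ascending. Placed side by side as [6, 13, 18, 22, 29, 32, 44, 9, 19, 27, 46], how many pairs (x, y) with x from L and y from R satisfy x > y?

Count, for every r in R, how many entries of L exceed r:
r = 9: 13, 18, 22, 29, 32, 44 → 6
r = 19: 22, 29, 32, 44 → 4
r = 27: 29, 32, 44 → 3
r = 46: none → 0
Cross-inversions: 6 + 4 + 3 + 0 = 13

13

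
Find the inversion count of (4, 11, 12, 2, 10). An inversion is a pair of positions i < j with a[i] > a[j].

For each element, count later entries that are smaller:
4: 1
11: 2
12: 2
2: 0
10: 0
Sum: 1 + 2 + 2 + 0 + 0 = 5

5 out-of-order pairs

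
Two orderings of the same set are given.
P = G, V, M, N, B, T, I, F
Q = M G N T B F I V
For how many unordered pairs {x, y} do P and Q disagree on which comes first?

9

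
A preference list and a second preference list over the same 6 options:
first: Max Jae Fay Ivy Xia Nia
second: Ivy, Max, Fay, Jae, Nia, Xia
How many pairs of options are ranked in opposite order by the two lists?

5

Assign each item its position (1..6) in the first ordering, then rewrite the second ordering as that position sequence:
positions: Max→1, Jae→2, Fay→3, Ivy→4, Xia→5, Nia→6
second ordering as positions: [4, 1, 3, 2, 6, 5]
Discordant pairs = inversions in this position sequence.
4: 1, 3, 2 → 3
1: 0
3: 2 → 1
2: 0
6: 5 → 1
5: 0
Total: 3 + 0 + 1 + 0 + 1 + 0 = 5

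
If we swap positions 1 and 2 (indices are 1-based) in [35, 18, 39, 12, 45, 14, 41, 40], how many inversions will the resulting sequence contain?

10

Positions 1 and 2 hold 35 and 18; after swapping, the array is [18, 35, 39, 12, 45, 14, 41, 40].
Element-by-element contributions:
18 → 12, 14 → 2
35 → 12, 14 → 2
39 → 12, 14 → 2
12 → none → 0
45 → 14, 41, 40 → 3
14 → none → 0
41 → 40 → 1
40 → none → 0
Sum: 2 + 2 + 2 + 0 + 3 + 0 + 1 + 0 = 10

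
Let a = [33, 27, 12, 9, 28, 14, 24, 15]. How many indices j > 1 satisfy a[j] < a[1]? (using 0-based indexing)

5 such elements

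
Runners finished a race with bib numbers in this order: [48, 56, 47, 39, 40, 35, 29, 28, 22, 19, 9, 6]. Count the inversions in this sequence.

There are 64 inversions.

Sweep left to right; for each value list the smaller values that follow it:
48 → 47, 39, 40, 35, 29, 28, 22, 19, 9, 6 → 10
56 → 47, 39, 40, 35, 29, 28, 22, 19, 9, 6 → 10
47 → 39, 40, 35, 29, 28, 22, 19, 9, 6 → 9
39 → 35, 29, 28, 22, 19, 9, 6 → 7
40 → 35, 29, 28, 22, 19, 9, 6 → 7
35 → 29, 28, 22, 19, 9, 6 → 6
29 → 28, 22, 19, 9, 6 → 5
28 → 22, 19, 9, 6 → 4
22 → 19, 9, 6 → 3
19 → 9, 6 → 2
9 → 6 → 1
6 → none → 0
Sum: 10 + 10 + 9 + 7 + 7 + 6 + 5 + 4 + 3 + 2 + 1 + 0 = 64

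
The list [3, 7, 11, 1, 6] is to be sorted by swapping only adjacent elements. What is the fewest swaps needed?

Minimum adjacent swaps = number of inversions (each swap of adjacent out-of-order elements removes one inversion and no swap can remove more).
Count inversions — for each element, later elements that are smaller:
3: 1 → 1
7: 1, 6 → 2
11: 1, 6 → 2
1: none → 0
6: none → 0
Total inversions: 1 + 2 + 2 + 0 + 0 = 5

Swaps: 5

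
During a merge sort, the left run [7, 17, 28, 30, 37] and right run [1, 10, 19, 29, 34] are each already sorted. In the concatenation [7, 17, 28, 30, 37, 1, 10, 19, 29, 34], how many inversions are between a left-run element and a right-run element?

15

Count, for every r in R, how many entries of L exceed r:
r = 1: 7, 17, 28, 30, 37 → 5
r = 10: 17, 28, 30, 37 → 4
r = 19: 28, 30, 37 → 3
r = 29: 30, 37 → 2
r = 34: 37 → 1
Cross-inversions: 5 + 4 + 3 + 2 + 1 = 15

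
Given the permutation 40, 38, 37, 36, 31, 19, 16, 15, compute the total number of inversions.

28

Sweep left to right; for each value list the smaller values that follow it:
40: 7
38: 6
37: 5
36: 4
31: 3
19: 2
16: 1
15: 0
Sum: 7 + 6 + 5 + 4 + 3 + 2 + 1 + 0 = 28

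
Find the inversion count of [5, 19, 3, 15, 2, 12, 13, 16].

For each element, count later entries that are smaller:
5 → 3, 2 → 2
19 → 3, 15, 2, 12, 13, 16 → 6
3 → 2 → 1
15 → 2, 12, 13 → 3
2 → none → 0
12 → none → 0
13 → none → 0
16 → none → 0
Sum: 2 + 6 + 1 + 3 + 0 + 0 + 0 + 0 = 12

12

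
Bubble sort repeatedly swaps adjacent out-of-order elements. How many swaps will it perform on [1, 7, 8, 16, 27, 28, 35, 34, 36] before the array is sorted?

Swaps: 1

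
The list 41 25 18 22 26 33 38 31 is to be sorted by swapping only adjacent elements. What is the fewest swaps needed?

Each adjacent swap fixes exactly one inversion, so the minimum swap count equals the number of inversions.
Count inversions — for each element, later elements that are smaller:
41: 25, 18, 22, 26, 33, 38, 31 → 7
25: 18, 22 → 2
18: none → 0
22: none → 0
26: none → 0
33: 31 → 1
38: 31 → 1
31: none → 0
Total inversions: 7 + 2 + 0 + 0 + 0 + 1 + 1 + 0 = 11

11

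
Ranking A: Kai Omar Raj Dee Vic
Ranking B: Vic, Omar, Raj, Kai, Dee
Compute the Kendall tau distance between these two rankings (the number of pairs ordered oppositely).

Assign each item its position (1..5) in the first ordering, then rewrite the second ordering as that position sequence:
positions: Kai→1, Omar→2, Raj→3, Dee→4, Vic→5
second ordering as positions: [5, 2, 3, 1, 4]
Discordant pairs = inversions in this position sequence.
5: 2, 3, 1, 4 → 4
2: 1 → 1
3: 1 → 1
1: 0
4: 0
Total: 4 + 1 + 1 + 0 + 0 = 6

6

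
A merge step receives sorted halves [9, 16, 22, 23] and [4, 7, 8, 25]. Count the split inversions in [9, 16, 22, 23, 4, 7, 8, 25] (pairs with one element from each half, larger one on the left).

Take each right-half value and tally the left-half values above it:
r = 4: 9, 16, 22, 23 → 4
r = 7: 9, 16, 22, 23 → 4
r = 8: 9, 16, 22, 23 → 4
r = 25: none → 0
Cross-inversions: 4 + 4 + 4 + 0 = 12

12 split inversions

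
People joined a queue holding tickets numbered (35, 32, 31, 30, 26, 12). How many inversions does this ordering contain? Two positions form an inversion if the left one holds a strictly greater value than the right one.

15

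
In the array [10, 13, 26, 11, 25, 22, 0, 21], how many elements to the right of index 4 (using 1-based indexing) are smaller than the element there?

The element at index 4 is 11.
Elements after it: 25, 22, 0, 21
Those smaller than 11: 0

1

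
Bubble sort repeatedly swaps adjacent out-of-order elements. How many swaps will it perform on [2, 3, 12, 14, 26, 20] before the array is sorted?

Each adjacent swap fixes exactly one inversion, so the minimum swap count equals the number of inversions.
Count inversions — for each element, later elements that are smaller:
2: none → 0
3: none → 0
12: none → 0
14: none → 0
26: 20 → 1
20: none → 0
Total inversions: 0 + 0 + 0 + 0 + 1 + 0 = 1

Adjacent swaps: 1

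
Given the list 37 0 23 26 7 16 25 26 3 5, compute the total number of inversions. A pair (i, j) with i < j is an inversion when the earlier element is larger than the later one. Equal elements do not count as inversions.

Element-by-element contributions:
37 → 0, 23, 26, 7, 16, 25, 26, 3, 5 → 9
0 → none → 0
23 → 7, 16, 3, 5 → 4
26 → 7, 16, 25, 3, 5 → 5
7 → 3, 5 → 2
16 → 3, 5 → 2
25 → 3, 5 → 2
26 → 3, 5 → 2
3 → none → 0
5 → none → 0
Sum: 9 + 0 + 4 + 5 + 2 + 2 + 2 + 2 + 0 + 0 = 26

26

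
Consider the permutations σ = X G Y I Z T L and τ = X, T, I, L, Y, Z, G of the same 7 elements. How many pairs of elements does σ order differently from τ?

11

Assign each item its position (1..7) in the first ordering, then rewrite the second ordering as that position sequence:
positions: X→1, G→2, Y→3, I→4, Z→5, T→6, L→7
second ordering as positions: [1, 6, 4, 7, 3, 5, 2]
Discordant pairs = inversions in this position sequence.
1: 0
6: 4, 3, 5, 2 → 4
4: 3, 2 → 2
7: 3, 5, 2 → 3
3: 2 → 1
5: 2 → 1
2: 0
Total: 0 + 4 + 2 + 3 + 1 + 1 + 0 = 11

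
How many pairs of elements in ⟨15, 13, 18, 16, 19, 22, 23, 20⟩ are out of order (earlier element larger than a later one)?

4

For each element, count later entries that are smaller:
15: 1
13: 0
18: 1
16: 0
19: 0
22: 1
23: 1
20: 0
Sum: 1 + 0 + 1 + 0 + 0 + 1 + 1 + 0 = 4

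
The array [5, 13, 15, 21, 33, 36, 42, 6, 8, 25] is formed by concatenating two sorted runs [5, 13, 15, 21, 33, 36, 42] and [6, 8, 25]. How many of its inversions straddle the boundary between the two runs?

15 cross-inversions

Count, for every r in R, how many entries of L exceed r:
r = 6: 13, 15, 21, 33, 36, 42 → 6
r = 8: 13, 15, 21, 33, 36, 42 → 6
r = 25: 33, 36, 42 → 3
Cross-inversions: 6 + 6 + 3 = 15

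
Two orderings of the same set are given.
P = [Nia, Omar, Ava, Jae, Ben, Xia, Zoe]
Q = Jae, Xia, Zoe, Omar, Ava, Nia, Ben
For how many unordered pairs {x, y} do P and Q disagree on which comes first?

13

Assign each item its position (1..7) in the first ordering, then rewrite the second ordering as that position sequence:
positions: Nia→1, Omar→2, Ava→3, Jae→4, Ben→5, Xia→6, Zoe→7
second ordering as positions: [4, 6, 7, 2, 3, 1, 5]
Discordant pairs = inversions in this position sequence.
4: 2, 3, 1 → 3
6: 2, 3, 1, 5 → 4
7: 2, 3, 1, 5 → 4
2: 1 → 1
3: 1 → 1
1: 0
5: 0
Total: 3 + 4 + 4 + 1 + 1 + 0 + 0 = 13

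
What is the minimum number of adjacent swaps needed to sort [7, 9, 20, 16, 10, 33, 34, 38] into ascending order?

The minimum number of adjacent swaps to sort an array equals its inversion count, since every such swap removes exactly one inversion.
Count inversions — for each element, later elements that are smaller:
7: none → 0
9: none → 0
20: 16, 10 → 2
16: 10 → 1
10: none → 0
33: none → 0
34: none → 0
38: none → 0
Total inversions: 0 + 0 + 2 + 1 + 0 + 0 + 0 + 0 = 3

3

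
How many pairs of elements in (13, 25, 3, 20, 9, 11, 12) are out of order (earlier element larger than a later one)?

12

Listing every pair i<j with a[i]>a[j] (using 0-based positions):
(0,2): 13 > 3
(0,4): 13 > 9
(0,5): 13 > 11
(0,6): 13 > 12
(1,2): 25 > 3
(1,3): 25 > 20
(1,4): 25 > 9
(1,5): 25 > 11
(1,6): 25 > 12
(3,4): 20 > 9
(3,5): 20 > 11
(3,6): 20 > 12
That's 12 pairs.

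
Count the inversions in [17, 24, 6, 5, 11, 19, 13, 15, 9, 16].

Inversions: 23

Count, for each position, how many later elements it exceeds:
17 → 6, 5, 11, 13, 15, 9, 16 → 7
24 → 6, 5, 11, 19, 13, 15, 9, 16 → 8
6 → 5 → 1
5 → none → 0
11 → 9 → 1
19 → 13, 15, 9, 16 → 4
13 → 9 → 1
15 → 9 → 1
9 → none → 0
16 → none → 0
Sum: 7 + 8 + 1 + 0 + 1 + 4 + 1 + 1 + 0 + 0 = 23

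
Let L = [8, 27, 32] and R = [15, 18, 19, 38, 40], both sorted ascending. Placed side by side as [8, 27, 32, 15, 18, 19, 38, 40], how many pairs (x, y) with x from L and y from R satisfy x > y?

Cross-inversions: 6

Take each right-half value and tally the left-half values above it:
r = 15: 27, 32 → 2
r = 18: 27, 32 → 2
r = 19: 27, 32 → 2
r = 38: none → 0
r = 40: none → 0
Cross-inversions: 2 + 2 + 2 + 0 + 0 = 6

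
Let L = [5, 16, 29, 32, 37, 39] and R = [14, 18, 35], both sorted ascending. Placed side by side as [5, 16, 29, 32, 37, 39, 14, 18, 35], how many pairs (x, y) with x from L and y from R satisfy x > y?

Take each right-half value and tally the left-half values above it:
r = 14: 16, 29, 32, 37, 39 → 5
r = 18: 29, 32, 37, 39 → 4
r = 35: 37, 39 → 2
Cross-inversions: 5 + 4 + 2 = 11

Split inversions: 11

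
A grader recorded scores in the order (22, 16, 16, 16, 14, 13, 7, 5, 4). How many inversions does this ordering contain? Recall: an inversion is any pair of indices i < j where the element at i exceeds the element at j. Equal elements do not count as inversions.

There are 33 inversions.

Sweep left to right; for each value list the smaller values that follow it:
22 → 16, 16, 16, 14, 13, 7, 5, 4 → 8
16 → 14, 13, 7, 5, 4 → 5
16 → 14, 13, 7, 5, 4 → 5
16 → 14, 13, 7, 5, 4 → 5
14 → 13, 7, 5, 4 → 4
13 → 7, 5, 4 → 3
7 → 5, 4 → 2
5 → 4 → 1
4 → none → 0
Sum: 8 + 5 + 5 + 5 + 4 + 3 + 2 + 1 + 0 = 33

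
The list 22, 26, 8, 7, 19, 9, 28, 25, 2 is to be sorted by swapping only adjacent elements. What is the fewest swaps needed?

Minimum adjacent swaps = number of inversions (each swap of adjacent out-of-order elements removes one inversion and no swap can remove more).
Count inversions — for each element, later elements that are smaller:
22: 8, 7, 19, 9, 2 → 5
26: 8, 7, 19, 9, 25, 2 → 6
8: 7, 2 → 2
7: 2 → 1
19: 9, 2 → 2
9: 2 → 1
28: 25, 2 → 2
25: 2 → 1
2: none → 0
Total inversions: 5 + 6 + 2 + 1 + 2 + 1 + 2 + 1 + 0 = 20

20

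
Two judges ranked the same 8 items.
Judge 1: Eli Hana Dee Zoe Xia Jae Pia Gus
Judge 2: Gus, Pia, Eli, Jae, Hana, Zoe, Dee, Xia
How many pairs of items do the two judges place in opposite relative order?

Assign each item its position (1..8) in the first ordering, then rewrite the second ordering as that position sequence:
positions: Eli→1, Hana→2, Dee→3, Zoe→4, Xia→5, Jae→6, Pia→7, Gus→8
second ordering as positions: [8, 7, 1, 6, 2, 4, 3, 5]
Discordant pairs = inversions in this position sequence.
8: 7, 1, 6, 2, 4, 3, 5 → 7
7: 1, 6, 2, 4, 3, 5 → 6
1: 0
6: 2, 4, 3, 5 → 4
2: 0
4: 3 → 1
3: 0
5: 0
Total: 7 + 6 + 0 + 4 + 0 + 1 + 0 + 0 = 18

18 discordant pairs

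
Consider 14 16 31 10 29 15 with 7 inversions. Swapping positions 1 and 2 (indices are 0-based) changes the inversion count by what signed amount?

Positions 1 and 2 hold 16 and 31; after swapping, the array is [14, 31, 16, 10, 29, 15].
Sweep left to right; for each value list the smaller values that follow it:
14 → 10 → 1
31 → 16, 10, 29, 15 → 4
16 → 10, 15 → 2
10 → none → 0
29 → 15 → 1
15 → none → 0
Sum: 1 + 4 + 2 + 0 + 1 + 0 = 8
Change: 8 − 7 = +1

+1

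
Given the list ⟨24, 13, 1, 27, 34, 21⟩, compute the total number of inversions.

Out-of-order index pairs (0-indexed):
(0,1): 24 > 13
(0,2): 24 > 1
(0,5): 24 > 21
(1,2): 13 > 1
(3,5): 27 > 21
(4,5): 34 > 21
That's 6 pairs.

6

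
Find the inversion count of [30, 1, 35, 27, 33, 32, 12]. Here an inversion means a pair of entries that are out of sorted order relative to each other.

Count, for each position, how many later elements it exceeds:
30: 3
1: 0
35: 4
27: 1
33: 2
32: 1
12: 0
Sum: 3 + 0 + 4 + 1 + 2 + 1 + 0 = 11

11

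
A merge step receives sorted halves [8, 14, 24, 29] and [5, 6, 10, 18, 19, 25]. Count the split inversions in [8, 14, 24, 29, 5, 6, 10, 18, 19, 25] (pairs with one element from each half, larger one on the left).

Take each right-half value and tally the left-half values above it:
r = 5: 8, 14, 24, 29 → 4
r = 6: 8, 14, 24, 29 → 4
r = 10: 14, 24, 29 → 3
r = 18: 24, 29 → 2
r = 19: 24, 29 → 2
r = 25: 29 → 1
Cross-inversions: 4 + 4 + 3 + 2 + 2 + 1 = 16

16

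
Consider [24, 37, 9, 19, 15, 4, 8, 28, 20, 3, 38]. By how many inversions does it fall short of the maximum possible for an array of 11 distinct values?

Maximum inversions for 11 distinct elements is C(11, 2) = 11·10/2 = 55.
Current inversions — for each element, count later smaller elements:
24: 7
37: 8
9: 3
19: 4
15: 3
4: 1
8: 1
28: 2
20: 1
3: 0
38: 0
Current total: 7 + 8 + 3 + 4 + 3 + 1 + 1 + 2 + 1 + 0 + 0 = 30
Shortfall: 55 − 30 = 25

25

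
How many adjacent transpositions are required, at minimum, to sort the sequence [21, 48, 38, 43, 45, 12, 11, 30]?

18 swaps

Minimum adjacent swaps = number of inversions (each swap of adjacent out-of-order elements removes one inversion and no swap can remove more).
Count inversions — for each element, later elements that are smaller:
21: 12, 11 → 2
48: 38, 43, 45, 12, 11, 30 → 6
38: 12, 11, 30 → 3
43: 12, 11, 30 → 3
45: 12, 11, 30 → 3
12: 11 → 1
11: none → 0
30: none → 0
Total inversions: 2 + 6 + 3 + 3 + 3 + 1 + 0 + 0 = 18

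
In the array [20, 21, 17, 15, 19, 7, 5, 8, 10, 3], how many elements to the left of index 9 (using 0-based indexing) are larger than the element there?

9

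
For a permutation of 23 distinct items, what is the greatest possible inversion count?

253 inversions

The maximum occurs when the array is in strictly decreasing order: every one of the C(23, 2) pairs is inverted.
C(23, 2) = 23·22/2 = 253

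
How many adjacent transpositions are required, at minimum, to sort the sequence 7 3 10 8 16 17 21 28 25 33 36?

Minimum adjacent swaps = number of inversions (each swap of adjacent out-of-order elements removes one inversion and no swap can remove more).
Count inversions — for each element, later elements that are smaller:
7: 3 → 1
3: none → 0
10: 8 → 1
8: none → 0
16: none → 0
17: none → 0
21: none → 0
28: 25 → 1
25: none → 0
33: none → 0
36: none → 0
Total inversions: 1 + 0 + 1 + 0 + 0 + 0 + 0 + 1 + 0 + 0 + 0 = 3

3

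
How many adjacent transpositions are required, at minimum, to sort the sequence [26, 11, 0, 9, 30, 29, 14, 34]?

9 swaps

Each adjacent swap fixes exactly one inversion, so the minimum swap count equals the number of inversions.
Count inversions — for each element, later elements that are smaller:
26: 11, 0, 9, 14 → 4
11: 0, 9 → 2
0: none → 0
9: none → 0
30: 29, 14 → 2
29: 14 → 1
14: none → 0
34: none → 0
Total inversions: 4 + 2 + 0 + 0 + 2 + 1 + 0 + 0 = 9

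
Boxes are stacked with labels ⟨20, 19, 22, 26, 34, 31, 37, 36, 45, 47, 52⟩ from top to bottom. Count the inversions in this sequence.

Sweep left to right; for each value list the smaller values that follow it:
20 → 19 → 1
19 → none → 0
22 → none → 0
26 → none → 0
34 → 31 → 1
31 → none → 0
37 → 36 → 1
36 → none → 0
45 → none → 0
47 → none → 0
52 → none → 0
Sum: 1 + 0 + 0 + 0 + 1 + 0 + 1 + 0 + 0 + 0 + 0 = 3

3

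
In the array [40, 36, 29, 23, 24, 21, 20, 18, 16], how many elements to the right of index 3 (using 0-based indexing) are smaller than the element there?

The element at index 3 is 23.
Elements after it: 24, 21, 20, 18, 16
Those smaller than 23: 21, 20, 18, 16

4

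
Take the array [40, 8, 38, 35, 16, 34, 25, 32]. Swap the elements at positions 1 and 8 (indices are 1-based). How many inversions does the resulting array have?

Positions 1 and 8 hold 40 and 32; after swapping, the array is [32, 8, 38, 35, 16, 34, 25, 40].
Count, for each position, how many later elements it exceeds:
32 → 8, 16, 25 → 3
8 → none → 0
38 → 35, 16, 34, 25 → 4
35 → 16, 34, 25 → 3
16 → none → 0
34 → 25 → 1
25 → none → 0
40 → none → 0
Sum: 3 + 0 + 4 + 3 + 0 + 1 + 0 + 0 = 11

11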